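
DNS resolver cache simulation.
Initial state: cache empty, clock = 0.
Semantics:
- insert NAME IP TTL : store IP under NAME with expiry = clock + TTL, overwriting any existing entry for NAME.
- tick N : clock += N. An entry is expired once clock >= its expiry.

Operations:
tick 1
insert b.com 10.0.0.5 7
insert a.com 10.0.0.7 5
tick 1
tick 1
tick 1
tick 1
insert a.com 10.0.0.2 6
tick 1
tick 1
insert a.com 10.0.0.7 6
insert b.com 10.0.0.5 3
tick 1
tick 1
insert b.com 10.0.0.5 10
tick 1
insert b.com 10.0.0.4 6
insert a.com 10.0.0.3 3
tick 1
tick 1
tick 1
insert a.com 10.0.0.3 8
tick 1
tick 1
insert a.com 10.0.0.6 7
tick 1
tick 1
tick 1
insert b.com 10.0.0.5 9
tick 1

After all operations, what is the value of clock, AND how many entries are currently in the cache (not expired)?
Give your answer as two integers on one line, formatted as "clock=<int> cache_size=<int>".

Answer: clock=19 cache_size=2

Derivation:
Op 1: tick 1 -> clock=1.
Op 2: insert b.com -> 10.0.0.5 (expiry=1+7=8). clock=1
Op 3: insert a.com -> 10.0.0.7 (expiry=1+5=6). clock=1
Op 4: tick 1 -> clock=2.
Op 5: tick 1 -> clock=3.
Op 6: tick 1 -> clock=4.
Op 7: tick 1 -> clock=5.
Op 8: insert a.com -> 10.0.0.2 (expiry=5+6=11). clock=5
Op 9: tick 1 -> clock=6.
Op 10: tick 1 -> clock=7.
Op 11: insert a.com -> 10.0.0.7 (expiry=7+6=13). clock=7
Op 12: insert b.com -> 10.0.0.5 (expiry=7+3=10). clock=7
Op 13: tick 1 -> clock=8.
Op 14: tick 1 -> clock=9.
Op 15: insert b.com -> 10.0.0.5 (expiry=9+10=19). clock=9
Op 16: tick 1 -> clock=10.
Op 17: insert b.com -> 10.0.0.4 (expiry=10+6=16). clock=10
Op 18: insert a.com -> 10.0.0.3 (expiry=10+3=13). clock=10
Op 19: tick 1 -> clock=11.
Op 20: tick 1 -> clock=12.
Op 21: tick 1 -> clock=13. purged={a.com}
Op 22: insert a.com -> 10.0.0.3 (expiry=13+8=21). clock=13
Op 23: tick 1 -> clock=14.
Op 24: tick 1 -> clock=15.
Op 25: insert a.com -> 10.0.0.6 (expiry=15+7=22). clock=15
Op 26: tick 1 -> clock=16. purged={b.com}
Op 27: tick 1 -> clock=17.
Op 28: tick 1 -> clock=18.
Op 29: insert b.com -> 10.0.0.5 (expiry=18+9=27). clock=18
Op 30: tick 1 -> clock=19.
Final clock = 19
Final cache (unexpired): {a.com,b.com} -> size=2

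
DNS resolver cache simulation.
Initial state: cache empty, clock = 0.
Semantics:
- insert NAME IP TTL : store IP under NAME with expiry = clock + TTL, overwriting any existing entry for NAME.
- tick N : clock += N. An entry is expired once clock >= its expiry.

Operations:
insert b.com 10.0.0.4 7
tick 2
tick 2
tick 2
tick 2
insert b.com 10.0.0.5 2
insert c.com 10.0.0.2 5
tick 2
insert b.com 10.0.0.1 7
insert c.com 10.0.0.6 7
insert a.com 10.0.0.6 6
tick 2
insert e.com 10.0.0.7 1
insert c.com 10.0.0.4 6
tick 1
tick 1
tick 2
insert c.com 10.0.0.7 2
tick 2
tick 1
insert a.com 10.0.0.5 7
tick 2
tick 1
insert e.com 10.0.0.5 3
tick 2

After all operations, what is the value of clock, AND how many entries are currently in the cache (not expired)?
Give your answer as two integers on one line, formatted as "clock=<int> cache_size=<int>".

Op 1: insert b.com -> 10.0.0.4 (expiry=0+7=7). clock=0
Op 2: tick 2 -> clock=2.
Op 3: tick 2 -> clock=4.
Op 4: tick 2 -> clock=6.
Op 5: tick 2 -> clock=8. purged={b.com}
Op 6: insert b.com -> 10.0.0.5 (expiry=8+2=10). clock=8
Op 7: insert c.com -> 10.0.0.2 (expiry=8+5=13). clock=8
Op 8: tick 2 -> clock=10. purged={b.com}
Op 9: insert b.com -> 10.0.0.1 (expiry=10+7=17). clock=10
Op 10: insert c.com -> 10.0.0.6 (expiry=10+7=17). clock=10
Op 11: insert a.com -> 10.0.0.6 (expiry=10+6=16). clock=10
Op 12: tick 2 -> clock=12.
Op 13: insert e.com -> 10.0.0.7 (expiry=12+1=13). clock=12
Op 14: insert c.com -> 10.0.0.4 (expiry=12+6=18). clock=12
Op 15: tick 1 -> clock=13. purged={e.com}
Op 16: tick 1 -> clock=14.
Op 17: tick 2 -> clock=16. purged={a.com}
Op 18: insert c.com -> 10.0.0.7 (expiry=16+2=18). clock=16
Op 19: tick 2 -> clock=18. purged={b.com,c.com}
Op 20: tick 1 -> clock=19.
Op 21: insert a.com -> 10.0.0.5 (expiry=19+7=26). clock=19
Op 22: tick 2 -> clock=21.
Op 23: tick 1 -> clock=22.
Op 24: insert e.com -> 10.0.0.5 (expiry=22+3=25). clock=22
Op 25: tick 2 -> clock=24.
Final clock = 24
Final cache (unexpired): {a.com,e.com} -> size=2

Answer: clock=24 cache_size=2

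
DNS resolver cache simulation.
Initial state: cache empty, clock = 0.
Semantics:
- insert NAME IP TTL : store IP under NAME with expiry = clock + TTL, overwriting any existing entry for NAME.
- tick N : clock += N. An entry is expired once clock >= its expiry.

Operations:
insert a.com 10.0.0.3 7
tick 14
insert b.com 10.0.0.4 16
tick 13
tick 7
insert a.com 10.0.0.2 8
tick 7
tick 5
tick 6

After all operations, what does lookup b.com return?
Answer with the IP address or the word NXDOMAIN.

Answer: NXDOMAIN

Derivation:
Op 1: insert a.com -> 10.0.0.3 (expiry=0+7=7). clock=0
Op 2: tick 14 -> clock=14. purged={a.com}
Op 3: insert b.com -> 10.0.0.4 (expiry=14+16=30). clock=14
Op 4: tick 13 -> clock=27.
Op 5: tick 7 -> clock=34. purged={b.com}
Op 6: insert a.com -> 10.0.0.2 (expiry=34+8=42). clock=34
Op 7: tick 7 -> clock=41.
Op 8: tick 5 -> clock=46. purged={a.com}
Op 9: tick 6 -> clock=52.
lookup b.com: not in cache (expired or never inserted)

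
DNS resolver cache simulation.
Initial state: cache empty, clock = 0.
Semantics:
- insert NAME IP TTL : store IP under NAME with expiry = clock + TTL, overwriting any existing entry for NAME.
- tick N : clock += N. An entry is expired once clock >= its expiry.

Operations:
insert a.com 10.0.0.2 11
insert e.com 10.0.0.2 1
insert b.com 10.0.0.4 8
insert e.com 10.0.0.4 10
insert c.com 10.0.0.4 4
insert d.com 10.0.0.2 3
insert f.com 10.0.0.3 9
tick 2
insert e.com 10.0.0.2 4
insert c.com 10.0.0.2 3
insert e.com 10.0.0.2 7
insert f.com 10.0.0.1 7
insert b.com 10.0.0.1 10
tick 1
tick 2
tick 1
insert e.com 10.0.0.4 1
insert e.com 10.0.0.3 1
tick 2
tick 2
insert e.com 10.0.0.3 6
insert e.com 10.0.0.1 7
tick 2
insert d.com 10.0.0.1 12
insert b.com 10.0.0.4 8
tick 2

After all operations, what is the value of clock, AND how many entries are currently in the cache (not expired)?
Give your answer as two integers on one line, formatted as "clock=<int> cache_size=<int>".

Answer: clock=14 cache_size=3

Derivation:
Op 1: insert a.com -> 10.0.0.2 (expiry=0+11=11). clock=0
Op 2: insert e.com -> 10.0.0.2 (expiry=0+1=1). clock=0
Op 3: insert b.com -> 10.0.0.4 (expiry=0+8=8). clock=0
Op 4: insert e.com -> 10.0.0.4 (expiry=0+10=10). clock=0
Op 5: insert c.com -> 10.0.0.4 (expiry=0+4=4). clock=0
Op 6: insert d.com -> 10.0.0.2 (expiry=0+3=3). clock=0
Op 7: insert f.com -> 10.0.0.3 (expiry=0+9=9). clock=0
Op 8: tick 2 -> clock=2.
Op 9: insert e.com -> 10.0.0.2 (expiry=2+4=6). clock=2
Op 10: insert c.com -> 10.0.0.2 (expiry=2+3=5). clock=2
Op 11: insert e.com -> 10.0.0.2 (expiry=2+7=9). clock=2
Op 12: insert f.com -> 10.0.0.1 (expiry=2+7=9). clock=2
Op 13: insert b.com -> 10.0.0.1 (expiry=2+10=12). clock=2
Op 14: tick 1 -> clock=3. purged={d.com}
Op 15: tick 2 -> clock=5. purged={c.com}
Op 16: tick 1 -> clock=6.
Op 17: insert e.com -> 10.0.0.4 (expiry=6+1=7). clock=6
Op 18: insert e.com -> 10.0.0.3 (expiry=6+1=7). clock=6
Op 19: tick 2 -> clock=8. purged={e.com}
Op 20: tick 2 -> clock=10. purged={f.com}
Op 21: insert e.com -> 10.0.0.3 (expiry=10+6=16). clock=10
Op 22: insert e.com -> 10.0.0.1 (expiry=10+7=17). clock=10
Op 23: tick 2 -> clock=12. purged={a.com,b.com}
Op 24: insert d.com -> 10.0.0.1 (expiry=12+12=24). clock=12
Op 25: insert b.com -> 10.0.0.4 (expiry=12+8=20). clock=12
Op 26: tick 2 -> clock=14.
Final clock = 14
Final cache (unexpired): {b.com,d.com,e.com} -> size=3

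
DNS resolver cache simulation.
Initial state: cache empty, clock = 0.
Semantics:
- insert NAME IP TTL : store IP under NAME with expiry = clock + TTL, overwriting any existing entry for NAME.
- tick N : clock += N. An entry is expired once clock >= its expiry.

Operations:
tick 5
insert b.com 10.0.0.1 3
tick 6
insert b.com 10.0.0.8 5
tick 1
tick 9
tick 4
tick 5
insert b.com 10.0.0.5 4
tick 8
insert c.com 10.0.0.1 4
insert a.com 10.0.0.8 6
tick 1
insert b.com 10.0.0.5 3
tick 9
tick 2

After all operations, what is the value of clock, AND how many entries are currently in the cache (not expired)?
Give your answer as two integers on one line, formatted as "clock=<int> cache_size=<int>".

Answer: clock=50 cache_size=0

Derivation:
Op 1: tick 5 -> clock=5.
Op 2: insert b.com -> 10.0.0.1 (expiry=5+3=8). clock=5
Op 3: tick 6 -> clock=11. purged={b.com}
Op 4: insert b.com -> 10.0.0.8 (expiry=11+5=16). clock=11
Op 5: tick 1 -> clock=12.
Op 6: tick 9 -> clock=21. purged={b.com}
Op 7: tick 4 -> clock=25.
Op 8: tick 5 -> clock=30.
Op 9: insert b.com -> 10.0.0.5 (expiry=30+4=34). clock=30
Op 10: tick 8 -> clock=38. purged={b.com}
Op 11: insert c.com -> 10.0.0.1 (expiry=38+4=42). clock=38
Op 12: insert a.com -> 10.0.0.8 (expiry=38+6=44). clock=38
Op 13: tick 1 -> clock=39.
Op 14: insert b.com -> 10.0.0.5 (expiry=39+3=42). clock=39
Op 15: tick 9 -> clock=48. purged={a.com,b.com,c.com}
Op 16: tick 2 -> clock=50.
Final clock = 50
Final cache (unexpired): {} -> size=0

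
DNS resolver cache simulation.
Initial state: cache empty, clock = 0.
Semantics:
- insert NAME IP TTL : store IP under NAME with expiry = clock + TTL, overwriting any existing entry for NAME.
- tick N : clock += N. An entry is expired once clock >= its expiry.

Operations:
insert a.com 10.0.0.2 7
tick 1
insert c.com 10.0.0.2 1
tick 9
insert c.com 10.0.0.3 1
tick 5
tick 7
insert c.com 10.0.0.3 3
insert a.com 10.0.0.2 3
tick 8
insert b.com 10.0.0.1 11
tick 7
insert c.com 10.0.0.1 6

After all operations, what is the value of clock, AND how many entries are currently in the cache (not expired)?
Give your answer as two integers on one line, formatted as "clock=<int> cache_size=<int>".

Answer: clock=37 cache_size=2

Derivation:
Op 1: insert a.com -> 10.0.0.2 (expiry=0+7=7). clock=0
Op 2: tick 1 -> clock=1.
Op 3: insert c.com -> 10.0.0.2 (expiry=1+1=2). clock=1
Op 4: tick 9 -> clock=10. purged={a.com,c.com}
Op 5: insert c.com -> 10.0.0.3 (expiry=10+1=11). clock=10
Op 6: tick 5 -> clock=15. purged={c.com}
Op 7: tick 7 -> clock=22.
Op 8: insert c.com -> 10.0.0.3 (expiry=22+3=25). clock=22
Op 9: insert a.com -> 10.0.0.2 (expiry=22+3=25). clock=22
Op 10: tick 8 -> clock=30. purged={a.com,c.com}
Op 11: insert b.com -> 10.0.0.1 (expiry=30+11=41). clock=30
Op 12: tick 7 -> clock=37.
Op 13: insert c.com -> 10.0.0.1 (expiry=37+6=43). clock=37
Final clock = 37
Final cache (unexpired): {b.com,c.com} -> size=2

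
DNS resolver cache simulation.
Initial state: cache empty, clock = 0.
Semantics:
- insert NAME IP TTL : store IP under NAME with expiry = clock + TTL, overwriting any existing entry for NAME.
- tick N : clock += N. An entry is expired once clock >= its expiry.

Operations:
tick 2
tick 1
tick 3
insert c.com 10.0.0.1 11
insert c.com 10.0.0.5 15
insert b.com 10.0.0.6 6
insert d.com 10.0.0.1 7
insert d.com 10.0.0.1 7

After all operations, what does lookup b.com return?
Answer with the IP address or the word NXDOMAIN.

Answer: 10.0.0.6

Derivation:
Op 1: tick 2 -> clock=2.
Op 2: tick 1 -> clock=3.
Op 3: tick 3 -> clock=6.
Op 4: insert c.com -> 10.0.0.1 (expiry=6+11=17). clock=6
Op 5: insert c.com -> 10.0.0.5 (expiry=6+15=21). clock=6
Op 6: insert b.com -> 10.0.0.6 (expiry=6+6=12). clock=6
Op 7: insert d.com -> 10.0.0.1 (expiry=6+7=13). clock=6
Op 8: insert d.com -> 10.0.0.1 (expiry=6+7=13). clock=6
lookup b.com: present, ip=10.0.0.6 expiry=12 > clock=6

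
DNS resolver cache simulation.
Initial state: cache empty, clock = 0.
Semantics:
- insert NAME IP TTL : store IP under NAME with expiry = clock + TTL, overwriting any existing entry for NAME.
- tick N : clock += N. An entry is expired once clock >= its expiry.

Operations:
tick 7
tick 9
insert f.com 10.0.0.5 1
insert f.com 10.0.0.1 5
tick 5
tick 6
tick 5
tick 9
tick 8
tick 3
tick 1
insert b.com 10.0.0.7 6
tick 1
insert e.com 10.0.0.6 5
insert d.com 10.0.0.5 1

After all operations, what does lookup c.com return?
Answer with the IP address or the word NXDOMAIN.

Answer: NXDOMAIN

Derivation:
Op 1: tick 7 -> clock=7.
Op 2: tick 9 -> clock=16.
Op 3: insert f.com -> 10.0.0.5 (expiry=16+1=17). clock=16
Op 4: insert f.com -> 10.0.0.1 (expiry=16+5=21). clock=16
Op 5: tick 5 -> clock=21. purged={f.com}
Op 6: tick 6 -> clock=27.
Op 7: tick 5 -> clock=32.
Op 8: tick 9 -> clock=41.
Op 9: tick 8 -> clock=49.
Op 10: tick 3 -> clock=52.
Op 11: tick 1 -> clock=53.
Op 12: insert b.com -> 10.0.0.7 (expiry=53+6=59). clock=53
Op 13: tick 1 -> clock=54.
Op 14: insert e.com -> 10.0.0.6 (expiry=54+5=59). clock=54
Op 15: insert d.com -> 10.0.0.5 (expiry=54+1=55). clock=54
lookup c.com: not in cache (expired or never inserted)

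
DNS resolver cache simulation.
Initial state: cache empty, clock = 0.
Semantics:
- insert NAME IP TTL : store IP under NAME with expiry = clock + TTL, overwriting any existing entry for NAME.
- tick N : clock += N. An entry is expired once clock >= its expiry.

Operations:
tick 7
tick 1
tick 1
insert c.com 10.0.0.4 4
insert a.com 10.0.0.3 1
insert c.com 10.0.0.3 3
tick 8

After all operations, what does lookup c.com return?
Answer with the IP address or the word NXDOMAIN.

Answer: NXDOMAIN

Derivation:
Op 1: tick 7 -> clock=7.
Op 2: tick 1 -> clock=8.
Op 3: tick 1 -> clock=9.
Op 4: insert c.com -> 10.0.0.4 (expiry=9+4=13). clock=9
Op 5: insert a.com -> 10.0.0.3 (expiry=9+1=10). clock=9
Op 6: insert c.com -> 10.0.0.3 (expiry=9+3=12). clock=9
Op 7: tick 8 -> clock=17. purged={a.com,c.com}
lookup c.com: not in cache (expired or never inserted)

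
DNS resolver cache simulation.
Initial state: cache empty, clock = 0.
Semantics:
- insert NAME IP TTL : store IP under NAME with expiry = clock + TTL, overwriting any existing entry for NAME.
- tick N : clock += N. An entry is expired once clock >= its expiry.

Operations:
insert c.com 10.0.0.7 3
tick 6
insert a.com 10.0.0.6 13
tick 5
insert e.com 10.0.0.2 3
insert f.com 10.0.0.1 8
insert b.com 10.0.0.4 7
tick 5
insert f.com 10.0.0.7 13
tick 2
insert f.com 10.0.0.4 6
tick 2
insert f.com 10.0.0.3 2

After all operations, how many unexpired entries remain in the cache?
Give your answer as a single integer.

Op 1: insert c.com -> 10.0.0.7 (expiry=0+3=3). clock=0
Op 2: tick 6 -> clock=6. purged={c.com}
Op 3: insert a.com -> 10.0.0.6 (expiry=6+13=19). clock=6
Op 4: tick 5 -> clock=11.
Op 5: insert e.com -> 10.0.0.2 (expiry=11+3=14). clock=11
Op 6: insert f.com -> 10.0.0.1 (expiry=11+8=19). clock=11
Op 7: insert b.com -> 10.0.0.4 (expiry=11+7=18). clock=11
Op 8: tick 5 -> clock=16. purged={e.com}
Op 9: insert f.com -> 10.0.0.7 (expiry=16+13=29). clock=16
Op 10: tick 2 -> clock=18. purged={b.com}
Op 11: insert f.com -> 10.0.0.4 (expiry=18+6=24). clock=18
Op 12: tick 2 -> clock=20. purged={a.com}
Op 13: insert f.com -> 10.0.0.3 (expiry=20+2=22). clock=20
Final cache (unexpired): {f.com} -> size=1

Answer: 1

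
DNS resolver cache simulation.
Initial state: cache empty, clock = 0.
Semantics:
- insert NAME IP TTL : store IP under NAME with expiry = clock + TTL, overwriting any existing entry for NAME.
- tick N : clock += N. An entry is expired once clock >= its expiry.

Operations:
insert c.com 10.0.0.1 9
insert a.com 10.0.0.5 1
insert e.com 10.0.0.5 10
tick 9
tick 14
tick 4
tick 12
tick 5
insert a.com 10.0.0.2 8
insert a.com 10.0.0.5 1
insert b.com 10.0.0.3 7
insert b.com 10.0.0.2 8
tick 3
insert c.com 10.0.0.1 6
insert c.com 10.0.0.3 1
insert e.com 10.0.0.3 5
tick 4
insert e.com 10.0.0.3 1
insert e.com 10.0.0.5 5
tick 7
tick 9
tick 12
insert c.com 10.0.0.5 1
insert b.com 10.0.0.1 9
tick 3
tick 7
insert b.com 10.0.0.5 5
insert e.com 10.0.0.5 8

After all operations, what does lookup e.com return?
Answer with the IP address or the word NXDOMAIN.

Op 1: insert c.com -> 10.0.0.1 (expiry=0+9=9). clock=0
Op 2: insert a.com -> 10.0.0.5 (expiry=0+1=1). clock=0
Op 3: insert e.com -> 10.0.0.5 (expiry=0+10=10). clock=0
Op 4: tick 9 -> clock=9. purged={a.com,c.com}
Op 5: tick 14 -> clock=23. purged={e.com}
Op 6: tick 4 -> clock=27.
Op 7: tick 12 -> clock=39.
Op 8: tick 5 -> clock=44.
Op 9: insert a.com -> 10.0.0.2 (expiry=44+8=52). clock=44
Op 10: insert a.com -> 10.0.0.5 (expiry=44+1=45). clock=44
Op 11: insert b.com -> 10.0.0.3 (expiry=44+7=51). clock=44
Op 12: insert b.com -> 10.0.0.2 (expiry=44+8=52). clock=44
Op 13: tick 3 -> clock=47. purged={a.com}
Op 14: insert c.com -> 10.0.0.1 (expiry=47+6=53). clock=47
Op 15: insert c.com -> 10.0.0.3 (expiry=47+1=48). clock=47
Op 16: insert e.com -> 10.0.0.3 (expiry=47+5=52). clock=47
Op 17: tick 4 -> clock=51. purged={c.com}
Op 18: insert e.com -> 10.0.0.3 (expiry=51+1=52). clock=51
Op 19: insert e.com -> 10.0.0.5 (expiry=51+5=56). clock=51
Op 20: tick 7 -> clock=58. purged={b.com,e.com}
Op 21: tick 9 -> clock=67.
Op 22: tick 12 -> clock=79.
Op 23: insert c.com -> 10.0.0.5 (expiry=79+1=80). clock=79
Op 24: insert b.com -> 10.0.0.1 (expiry=79+9=88). clock=79
Op 25: tick 3 -> clock=82. purged={c.com}
Op 26: tick 7 -> clock=89. purged={b.com}
Op 27: insert b.com -> 10.0.0.5 (expiry=89+5=94). clock=89
Op 28: insert e.com -> 10.0.0.5 (expiry=89+8=97). clock=89
lookup e.com: present, ip=10.0.0.5 expiry=97 > clock=89

Answer: 10.0.0.5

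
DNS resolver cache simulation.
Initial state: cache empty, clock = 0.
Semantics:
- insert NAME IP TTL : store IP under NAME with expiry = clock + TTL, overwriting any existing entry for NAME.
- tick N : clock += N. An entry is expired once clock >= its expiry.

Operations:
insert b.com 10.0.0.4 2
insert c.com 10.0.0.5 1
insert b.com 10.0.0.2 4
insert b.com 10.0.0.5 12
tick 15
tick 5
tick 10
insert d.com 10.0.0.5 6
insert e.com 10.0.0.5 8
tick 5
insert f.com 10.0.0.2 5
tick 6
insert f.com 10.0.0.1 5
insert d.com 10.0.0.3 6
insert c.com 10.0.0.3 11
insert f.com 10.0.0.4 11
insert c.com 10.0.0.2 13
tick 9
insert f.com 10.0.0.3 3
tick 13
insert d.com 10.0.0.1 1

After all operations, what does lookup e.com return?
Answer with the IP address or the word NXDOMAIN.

Op 1: insert b.com -> 10.0.0.4 (expiry=0+2=2). clock=0
Op 2: insert c.com -> 10.0.0.5 (expiry=0+1=1). clock=0
Op 3: insert b.com -> 10.0.0.2 (expiry=0+4=4). clock=0
Op 4: insert b.com -> 10.0.0.5 (expiry=0+12=12). clock=0
Op 5: tick 15 -> clock=15. purged={b.com,c.com}
Op 6: tick 5 -> clock=20.
Op 7: tick 10 -> clock=30.
Op 8: insert d.com -> 10.0.0.5 (expiry=30+6=36). clock=30
Op 9: insert e.com -> 10.0.0.5 (expiry=30+8=38). clock=30
Op 10: tick 5 -> clock=35.
Op 11: insert f.com -> 10.0.0.2 (expiry=35+5=40). clock=35
Op 12: tick 6 -> clock=41. purged={d.com,e.com,f.com}
Op 13: insert f.com -> 10.0.0.1 (expiry=41+5=46). clock=41
Op 14: insert d.com -> 10.0.0.3 (expiry=41+6=47). clock=41
Op 15: insert c.com -> 10.0.0.3 (expiry=41+11=52). clock=41
Op 16: insert f.com -> 10.0.0.4 (expiry=41+11=52). clock=41
Op 17: insert c.com -> 10.0.0.2 (expiry=41+13=54). clock=41
Op 18: tick 9 -> clock=50. purged={d.com}
Op 19: insert f.com -> 10.0.0.3 (expiry=50+3=53). clock=50
Op 20: tick 13 -> clock=63. purged={c.com,f.com}
Op 21: insert d.com -> 10.0.0.1 (expiry=63+1=64). clock=63
lookup e.com: not in cache (expired or never inserted)

Answer: NXDOMAIN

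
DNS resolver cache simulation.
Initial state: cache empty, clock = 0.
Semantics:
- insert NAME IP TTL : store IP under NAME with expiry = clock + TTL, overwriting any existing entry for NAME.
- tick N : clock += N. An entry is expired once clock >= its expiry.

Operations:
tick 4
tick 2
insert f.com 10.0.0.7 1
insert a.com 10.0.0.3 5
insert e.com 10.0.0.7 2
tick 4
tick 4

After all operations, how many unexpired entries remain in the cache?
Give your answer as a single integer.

Op 1: tick 4 -> clock=4.
Op 2: tick 2 -> clock=6.
Op 3: insert f.com -> 10.0.0.7 (expiry=6+1=7). clock=6
Op 4: insert a.com -> 10.0.0.3 (expiry=6+5=11). clock=6
Op 5: insert e.com -> 10.0.0.7 (expiry=6+2=8). clock=6
Op 6: tick 4 -> clock=10. purged={e.com,f.com}
Op 7: tick 4 -> clock=14. purged={a.com}
Final cache (unexpired): {} -> size=0

Answer: 0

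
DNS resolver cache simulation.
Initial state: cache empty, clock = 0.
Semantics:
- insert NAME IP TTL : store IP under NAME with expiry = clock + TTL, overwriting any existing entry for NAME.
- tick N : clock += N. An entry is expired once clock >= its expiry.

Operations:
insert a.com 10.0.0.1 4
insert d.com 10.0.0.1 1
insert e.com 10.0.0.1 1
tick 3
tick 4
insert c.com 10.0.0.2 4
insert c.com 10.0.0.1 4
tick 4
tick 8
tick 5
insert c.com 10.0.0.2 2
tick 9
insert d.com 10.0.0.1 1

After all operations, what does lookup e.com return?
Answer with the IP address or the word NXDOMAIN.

Op 1: insert a.com -> 10.0.0.1 (expiry=0+4=4). clock=0
Op 2: insert d.com -> 10.0.0.1 (expiry=0+1=1). clock=0
Op 3: insert e.com -> 10.0.0.1 (expiry=0+1=1). clock=0
Op 4: tick 3 -> clock=3. purged={d.com,e.com}
Op 5: tick 4 -> clock=7. purged={a.com}
Op 6: insert c.com -> 10.0.0.2 (expiry=7+4=11). clock=7
Op 7: insert c.com -> 10.0.0.1 (expiry=7+4=11). clock=7
Op 8: tick 4 -> clock=11. purged={c.com}
Op 9: tick 8 -> clock=19.
Op 10: tick 5 -> clock=24.
Op 11: insert c.com -> 10.0.0.2 (expiry=24+2=26). clock=24
Op 12: tick 9 -> clock=33. purged={c.com}
Op 13: insert d.com -> 10.0.0.1 (expiry=33+1=34). clock=33
lookup e.com: not in cache (expired or never inserted)

Answer: NXDOMAIN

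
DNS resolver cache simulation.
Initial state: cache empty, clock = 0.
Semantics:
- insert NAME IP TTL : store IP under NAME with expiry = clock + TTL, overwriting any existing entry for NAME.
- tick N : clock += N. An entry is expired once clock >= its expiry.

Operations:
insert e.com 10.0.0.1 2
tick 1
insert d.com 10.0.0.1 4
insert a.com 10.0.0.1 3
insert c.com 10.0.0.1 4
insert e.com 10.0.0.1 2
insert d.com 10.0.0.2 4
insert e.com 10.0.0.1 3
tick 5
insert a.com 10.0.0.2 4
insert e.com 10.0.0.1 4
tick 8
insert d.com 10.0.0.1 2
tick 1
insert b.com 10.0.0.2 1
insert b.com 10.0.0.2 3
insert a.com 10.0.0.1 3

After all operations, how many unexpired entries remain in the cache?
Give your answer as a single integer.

Op 1: insert e.com -> 10.0.0.1 (expiry=0+2=2). clock=0
Op 2: tick 1 -> clock=1.
Op 3: insert d.com -> 10.0.0.1 (expiry=1+4=5). clock=1
Op 4: insert a.com -> 10.0.0.1 (expiry=1+3=4). clock=1
Op 5: insert c.com -> 10.0.0.1 (expiry=1+4=5). clock=1
Op 6: insert e.com -> 10.0.0.1 (expiry=1+2=3). clock=1
Op 7: insert d.com -> 10.0.0.2 (expiry=1+4=5). clock=1
Op 8: insert e.com -> 10.0.0.1 (expiry=1+3=4). clock=1
Op 9: tick 5 -> clock=6. purged={a.com,c.com,d.com,e.com}
Op 10: insert a.com -> 10.0.0.2 (expiry=6+4=10). clock=6
Op 11: insert e.com -> 10.0.0.1 (expiry=6+4=10). clock=6
Op 12: tick 8 -> clock=14. purged={a.com,e.com}
Op 13: insert d.com -> 10.0.0.1 (expiry=14+2=16). clock=14
Op 14: tick 1 -> clock=15.
Op 15: insert b.com -> 10.0.0.2 (expiry=15+1=16). clock=15
Op 16: insert b.com -> 10.0.0.2 (expiry=15+3=18). clock=15
Op 17: insert a.com -> 10.0.0.1 (expiry=15+3=18). clock=15
Final cache (unexpired): {a.com,b.com,d.com} -> size=3

Answer: 3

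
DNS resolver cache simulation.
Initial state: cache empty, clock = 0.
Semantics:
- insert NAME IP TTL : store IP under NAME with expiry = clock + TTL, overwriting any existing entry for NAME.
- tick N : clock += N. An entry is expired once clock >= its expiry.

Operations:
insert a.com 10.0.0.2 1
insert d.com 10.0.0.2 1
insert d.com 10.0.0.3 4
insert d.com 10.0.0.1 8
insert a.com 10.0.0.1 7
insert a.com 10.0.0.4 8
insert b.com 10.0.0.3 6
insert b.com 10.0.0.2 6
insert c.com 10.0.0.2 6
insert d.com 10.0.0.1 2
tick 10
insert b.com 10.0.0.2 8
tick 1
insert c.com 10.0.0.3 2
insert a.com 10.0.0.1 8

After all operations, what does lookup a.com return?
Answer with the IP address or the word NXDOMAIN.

Answer: 10.0.0.1

Derivation:
Op 1: insert a.com -> 10.0.0.2 (expiry=0+1=1). clock=0
Op 2: insert d.com -> 10.0.0.2 (expiry=0+1=1). clock=0
Op 3: insert d.com -> 10.0.0.3 (expiry=0+4=4). clock=0
Op 4: insert d.com -> 10.0.0.1 (expiry=0+8=8). clock=0
Op 5: insert a.com -> 10.0.0.1 (expiry=0+7=7). clock=0
Op 6: insert a.com -> 10.0.0.4 (expiry=0+8=8). clock=0
Op 7: insert b.com -> 10.0.0.3 (expiry=0+6=6). clock=0
Op 8: insert b.com -> 10.0.0.2 (expiry=0+6=6). clock=0
Op 9: insert c.com -> 10.0.0.2 (expiry=0+6=6). clock=0
Op 10: insert d.com -> 10.0.0.1 (expiry=0+2=2). clock=0
Op 11: tick 10 -> clock=10. purged={a.com,b.com,c.com,d.com}
Op 12: insert b.com -> 10.0.0.2 (expiry=10+8=18). clock=10
Op 13: tick 1 -> clock=11.
Op 14: insert c.com -> 10.0.0.3 (expiry=11+2=13). clock=11
Op 15: insert a.com -> 10.0.0.1 (expiry=11+8=19). clock=11
lookup a.com: present, ip=10.0.0.1 expiry=19 > clock=11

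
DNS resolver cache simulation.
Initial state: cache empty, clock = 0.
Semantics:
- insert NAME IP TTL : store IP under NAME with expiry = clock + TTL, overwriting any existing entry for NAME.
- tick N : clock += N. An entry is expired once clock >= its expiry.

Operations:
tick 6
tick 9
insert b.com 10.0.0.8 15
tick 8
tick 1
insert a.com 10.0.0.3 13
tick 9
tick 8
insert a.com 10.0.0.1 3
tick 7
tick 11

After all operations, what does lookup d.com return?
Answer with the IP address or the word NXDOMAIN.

Answer: NXDOMAIN

Derivation:
Op 1: tick 6 -> clock=6.
Op 2: tick 9 -> clock=15.
Op 3: insert b.com -> 10.0.0.8 (expiry=15+15=30). clock=15
Op 4: tick 8 -> clock=23.
Op 5: tick 1 -> clock=24.
Op 6: insert a.com -> 10.0.0.3 (expiry=24+13=37). clock=24
Op 7: tick 9 -> clock=33. purged={b.com}
Op 8: tick 8 -> clock=41. purged={a.com}
Op 9: insert a.com -> 10.0.0.1 (expiry=41+3=44). clock=41
Op 10: tick 7 -> clock=48. purged={a.com}
Op 11: tick 11 -> clock=59.
lookup d.com: not in cache (expired or never inserted)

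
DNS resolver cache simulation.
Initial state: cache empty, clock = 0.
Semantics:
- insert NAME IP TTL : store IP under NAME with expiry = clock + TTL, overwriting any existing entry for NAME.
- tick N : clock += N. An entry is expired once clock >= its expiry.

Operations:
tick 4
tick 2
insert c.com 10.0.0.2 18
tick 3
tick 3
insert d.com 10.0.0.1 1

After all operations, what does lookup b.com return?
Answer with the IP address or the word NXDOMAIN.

Op 1: tick 4 -> clock=4.
Op 2: tick 2 -> clock=6.
Op 3: insert c.com -> 10.0.0.2 (expiry=6+18=24). clock=6
Op 4: tick 3 -> clock=9.
Op 5: tick 3 -> clock=12.
Op 6: insert d.com -> 10.0.0.1 (expiry=12+1=13). clock=12
lookup b.com: not in cache (expired or never inserted)

Answer: NXDOMAIN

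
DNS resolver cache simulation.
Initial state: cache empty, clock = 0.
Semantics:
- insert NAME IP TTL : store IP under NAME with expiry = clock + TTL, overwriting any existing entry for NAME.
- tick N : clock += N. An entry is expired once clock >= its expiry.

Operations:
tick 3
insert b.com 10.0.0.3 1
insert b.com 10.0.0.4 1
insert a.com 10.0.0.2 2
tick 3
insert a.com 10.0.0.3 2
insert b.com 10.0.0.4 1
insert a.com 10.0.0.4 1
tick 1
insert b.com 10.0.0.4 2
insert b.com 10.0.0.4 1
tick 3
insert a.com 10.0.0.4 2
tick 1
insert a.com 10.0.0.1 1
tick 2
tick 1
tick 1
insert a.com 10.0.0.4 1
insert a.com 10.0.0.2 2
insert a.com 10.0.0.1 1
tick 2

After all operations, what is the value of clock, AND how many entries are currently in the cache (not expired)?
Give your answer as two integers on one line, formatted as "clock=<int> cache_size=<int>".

Op 1: tick 3 -> clock=3.
Op 2: insert b.com -> 10.0.0.3 (expiry=3+1=4). clock=3
Op 3: insert b.com -> 10.0.0.4 (expiry=3+1=4). clock=3
Op 4: insert a.com -> 10.0.0.2 (expiry=3+2=5). clock=3
Op 5: tick 3 -> clock=6. purged={a.com,b.com}
Op 6: insert a.com -> 10.0.0.3 (expiry=6+2=8). clock=6
Op 7: insert b.com -> 10.0.0.4 (expiry=6+1=7). clock=6
Op 8: insert a.com -> 10.0.0.4 (expiry=6+1=7). clock=6
Op 9: tick 1 -> clock=7. purged={a.com,b.com}
Op 10: insert b.com -> 10.0.0.4 (expiry=7+2=9). clock=7
Op 11: insert b.com -> 10.0.0.4 (expiry=7+1=8). clock=7
Op 12: tick 3 -> clock=10. purged={b.com}
Op 13: insert a.com -> 10.0.0.4 (expiry=10+2=12). clock=10
Op 14: tick 1 -> clock=11.
Op 15: insert a.com -> 10.0.0.1 (expiry=11+1=12). clock=11
Op 16: tick 2 -> clock=13. purged={a.com}
Op 17: tick 1 -> clock=14.
Op 18: tick 1 -> clock=15.
Op 19: insert a.com -> 10.0.0.4 (expiry=15+1=16). clock=15
Op 20: insert a.com -> 10.0.0.2 (expiry=15+2=17). clock=15
Op 21: insert a.com -> 10.0.0.1 (expiry=15+1=16). clock=15
Op 22: tick 2 -> clock=17. purged={a.com}
Final clock = 17
Final cache (unexpired): {} -> size=0

Answer: clock=17 cache_size=0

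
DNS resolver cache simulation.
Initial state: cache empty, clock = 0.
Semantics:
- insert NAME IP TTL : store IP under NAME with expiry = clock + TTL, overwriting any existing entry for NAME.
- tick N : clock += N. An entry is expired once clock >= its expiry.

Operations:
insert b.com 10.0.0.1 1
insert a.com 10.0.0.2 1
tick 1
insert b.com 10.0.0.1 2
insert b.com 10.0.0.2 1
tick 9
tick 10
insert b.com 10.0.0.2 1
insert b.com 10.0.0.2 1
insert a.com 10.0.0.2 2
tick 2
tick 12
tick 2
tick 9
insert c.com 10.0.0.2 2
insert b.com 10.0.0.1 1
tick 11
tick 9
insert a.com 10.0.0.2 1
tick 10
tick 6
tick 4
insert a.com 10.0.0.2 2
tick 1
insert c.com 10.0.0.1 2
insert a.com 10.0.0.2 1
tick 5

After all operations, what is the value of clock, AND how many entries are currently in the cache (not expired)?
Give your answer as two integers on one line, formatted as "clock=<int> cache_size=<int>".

Op 1: insert b.com -> 10.0.0.1 (expiry=0+1=1). clock=0
Op 2: insert a.com -> 10.0.0.2 (expiry=0+1=1). clock=0
Op 3: tick 1 -> clock=1. purged={a.com,b.com}
Op 4: insert b.com -> 10.0.0.1 (expiry=1+2=3). clock=1
Op 5: insert b.com -> 10.0.0.2 (expiry=1+1=2). clock=1
Op 6: tick 9 -> clock=10. purged={b.com}
Op 7: tick 10 -> clock=20.
Op 8: insert b.com -> 10.0.0.2 (expiry=20+1=21). clock=20
Op 9: insert b.com -> 10.0.0.2 (expiry=20+1=21). clock=20
Op 10: insert a.com -> 10.0.0.2 (expiry=20+2=22). clock=20
Op 11: tick 2 -> clock=22. purged={a.com,b.com}
Op 12: tick 12 -> clock=34.
Op 13: tick 2 -> clock=36.
Op 14: tick 9 -> clock=45.
Op 15: insert c.com -> 10.0.0.2 (expiry=45+2=47). clock=45
Op 16: insert b.com -> 10.0.0.1 (expiry=45+1=46). clock=45
Op 17: tick 11 -> clock=56. purged={b.com,c.com}
Op 18: tick 9 -> clock=65.
Op 19: insert a.com -> 10.0.0.2 (expiry=65+1=66). clock=65
Op 20: tick 10 -> clock=75. purged={a.com}
Op 21: tick 6 -> clock=81.
Op 22: tick 4 -> clock=85.
Op 23: insert a.com -> 10.0.0.2 (expiry=85+2=87). clock=85
Op 24: tick 1 -> clock=86.
Op 25: insert c.com -> 10.0.0.1 (expiry=86+2=88). clock=86
Op 26: insert a.com -> 10.0.0.2 (expiry=86+1=87). clock=86
Op 27: tick 5 -> clock=91. purged={a.com,c.com}
Final clock = 91
Final cache (unexpired): {} -> size=0

Answer: clock=91 cache_size=0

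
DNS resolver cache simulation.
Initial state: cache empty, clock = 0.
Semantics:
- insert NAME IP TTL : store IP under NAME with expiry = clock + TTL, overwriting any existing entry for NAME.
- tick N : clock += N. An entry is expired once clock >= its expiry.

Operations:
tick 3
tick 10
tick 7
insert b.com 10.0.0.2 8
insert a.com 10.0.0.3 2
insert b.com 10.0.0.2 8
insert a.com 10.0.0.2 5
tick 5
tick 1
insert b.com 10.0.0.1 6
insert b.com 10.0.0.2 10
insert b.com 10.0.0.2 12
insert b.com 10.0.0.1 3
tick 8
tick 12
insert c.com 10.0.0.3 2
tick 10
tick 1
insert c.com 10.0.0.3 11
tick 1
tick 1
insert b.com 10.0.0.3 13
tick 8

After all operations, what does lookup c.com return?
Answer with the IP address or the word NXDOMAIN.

Answer: 10.0.0.3

Derivation:
Op 1: tick 3 -> clock=3.
Op 2: tick 10 -> clock=13.
Op 3: tick 7 -> clock=20.
Op 4: insert b.com -> 10.0.0.2 (expiry=20+8=28). clock=20
Op 5: insert a.com -> 10.0.0.3 (expiry=20+2=22). clock=20
Op 6: insert b.com -> 10.0.0.2 (expiry=20+8=28). clock=20
Op 7: insert a.com -> 10.0.0.2 (expiry=20+5=25). clock=20
Op 8: tick 5 -> clock=25. purged={a.com}
Op 9: tick 1 -> clock=26.
Op 10: insert b.com -> 10.0.0.1 (expiry=26+6=32). clock=26
Op 11: insert b.com -> 10.0.0.2 (expiry=26+10=36). clock=26
Op 12: insert b.com -> 10.0.0.2 (expiry=26+12=38). clock=26
Op 13: insert b.com -> 10.0.0.1 (expiry=26+3=29). clock=26
Op 14: tick 8 -> clock=34. purged={b.com}
Op 15: tick 12 -> clock=46.
Op 16: insert c.com -> 10.0.0.3 (expiry=46+2=48). clock=46
Op 17: tick 10 -> clock=56. purged={c.com}
Op 18: tick 1 -> clock=57.
Op 19: insert c.com -> 10.0.0.3 (expiry=57+11=68). clock=57
Op 20: tick 1 -> clock=58.
Op 21: tick 1 -> clock=59.
Op 22: insert b.com -> 10.0.0.3 (expiry=59+13=72). clock=59
Op 23: tick 8 -> clock=67.
lookup c.com: present, ip=10.0.0.3 expiry=68 > clock=67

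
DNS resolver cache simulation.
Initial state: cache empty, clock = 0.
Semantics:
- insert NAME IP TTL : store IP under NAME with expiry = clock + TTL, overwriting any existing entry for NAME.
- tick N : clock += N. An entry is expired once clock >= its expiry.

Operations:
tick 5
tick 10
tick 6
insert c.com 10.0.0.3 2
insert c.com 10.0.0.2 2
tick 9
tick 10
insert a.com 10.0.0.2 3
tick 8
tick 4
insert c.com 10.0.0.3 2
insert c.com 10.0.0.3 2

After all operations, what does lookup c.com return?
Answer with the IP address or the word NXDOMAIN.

Op 1: tick 5 -> clock=5.
Op 2: tick 10 -> clock=15.
Op 3: tick 6 -> clock=21.
Op 4: insert c.com -> 10.0.0.3 (expiry=21+2=23). clock=21
Op 5: insert c.com -> 10.0.0.2 (expiry=21+2=23). clock=21
Op 6: tick 9 -> clock=30. purged={c.com}
Op 7: tick 10 -> clock=40.
Op 8: insert a.com -> 10.0.0.2 (expiry=40+3=43). clock=40
Op 9: tick 8 -> clock=48. purged={a.com}
Op 10: tick 4 -> clock=52.
Op 11: insert c.com -> 10.0.0.3 (expiry=52+2=54). clock=52
Op 12: insert c.com -> 10.0.0.3 (expiry=52+2=54). clock=52
lookup c.com: present, ip=10.0.0.3 expiry=54 > clock=52

Answer: 10.0.0.3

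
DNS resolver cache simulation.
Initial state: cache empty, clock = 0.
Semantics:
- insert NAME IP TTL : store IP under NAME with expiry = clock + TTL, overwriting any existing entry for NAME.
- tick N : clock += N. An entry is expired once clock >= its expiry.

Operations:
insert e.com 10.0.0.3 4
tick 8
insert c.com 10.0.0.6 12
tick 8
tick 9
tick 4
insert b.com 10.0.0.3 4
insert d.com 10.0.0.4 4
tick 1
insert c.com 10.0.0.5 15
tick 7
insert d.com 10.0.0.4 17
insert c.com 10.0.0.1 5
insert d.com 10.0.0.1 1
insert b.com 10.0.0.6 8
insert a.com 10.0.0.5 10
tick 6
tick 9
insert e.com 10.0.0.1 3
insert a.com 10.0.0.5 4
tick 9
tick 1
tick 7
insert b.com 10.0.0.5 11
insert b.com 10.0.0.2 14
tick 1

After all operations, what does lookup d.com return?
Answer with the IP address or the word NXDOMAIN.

Op 1: insert e.com -> 10.0.0.3 (expiry=0+4=4). clock=0
Op 2: tick 8 -> clock=8. purged={e.com}
Op 3: insert c.com -> 10.0.0.6 (expiry=8+12=20). clock=8
Op 4: tick 8 -> clock=16.
Op 5: tick 9 -> clock=25. purged={c.com}
Op 6: tick 4 -> clock=29.
Op 7: insert b.com -> 10.0.0.3 (expiry=29+4=33). clock=29
Op 8: insert d.com -> 10.0.0.4 (expiry=29+4=33). clock=29
Op 9: tick 1 -> clock=30.
Op 10: insert c.com -> 10.0.0.5 (expiry=30+15=45). clock=30
Op 11: tick 7 -> clock=37. purged={b.com,d.com}
Op 12: insert d.com -> 10.0.0.4 (expiry=37+17=54). clock=37
Op 13: insert c.com -> 10.0.0.1 (expiry=37+5=42). clock=37
Op 14: insert d.com -> 10.0.0.1 (expiry=37+1=38). clock=37
Op 15: insert b.com -> 10.0.0.6 (expiry=37+8=45). clock=37
Op 16: insert a.com -> 10.0.0.5 (expiry=37+10=47). clock=37
Op 17: tick 6 -> clock=43. purged={c.com,d.com}
Op 18: tick 9 -> clock=52. purged={a.com,b.com}
Op 19: insert e.com -> 10.0.0.1 (expiry=52+3=55). clock=52
Op 20: insert a.com -> 10.0.0.5 (expiry=52+4=56). clock=52
Op 21: tick 9 -> clock=61. purged={a.com,e.com}
Op 22: tick 1 -> clock=62.
Op 23: tick 7 -> clock=69.
Op 24: insert b.com -> 10.0.0.5 (expiry=69+11=80). clock=69
Op 25: insert b.com -> 10.0.0.2 (expiry=69+14=83). clock=69
Op 26: tick 1 -> clock=70.
lookup d.com: not in cache (expired or never inserted)

Answer: NXDOMAIN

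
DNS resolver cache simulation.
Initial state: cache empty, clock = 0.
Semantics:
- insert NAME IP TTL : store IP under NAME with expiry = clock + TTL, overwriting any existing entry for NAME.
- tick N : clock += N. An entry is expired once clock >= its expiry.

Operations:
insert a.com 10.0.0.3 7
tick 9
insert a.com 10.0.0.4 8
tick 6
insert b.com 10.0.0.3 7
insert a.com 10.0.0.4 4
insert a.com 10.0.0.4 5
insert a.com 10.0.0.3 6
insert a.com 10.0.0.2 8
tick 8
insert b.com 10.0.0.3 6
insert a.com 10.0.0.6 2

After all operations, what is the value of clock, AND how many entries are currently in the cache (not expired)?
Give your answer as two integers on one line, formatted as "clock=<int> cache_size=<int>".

Op 1: insert a.com -> 10.0.0.3 (expiry=0+7=7). clock=0
Op 2: tick 9 -> clock=9. purged={a.com}
Op 3: insert a.com -> 10.0.0.4 (expiry=9+8=17). clock=9
Op 4: tick 6 -> clock=15.
Op 5: insert b.com -> 10.0.0.3 (expiry=15+7=22). clock=15
Op 6: insert a.com -> 10.0.0.4 (expiry=15+4=19). clock=15
Op 7: insert a.com -> 10.0.0.4 (expiry=15+5=20). clock=15
Op 8: insert a.com -> 10.0.0.3 (expiry=15+6=21). clock=15
Op 9: insert a.com -> 10.0.0.2 (expiry=15+8=23). clock=15
Op 10: tick 8 -> clock=23. purged={a.com,b.com}
Op 11: insert b.com -> 10.0.0.3 (expiry=23+6=29). clock=23
Op 12: insert a.com -> 10.0.0.6 (expiry=23+2=25). clock=23
Final clock = 23
Final cache (unexpired): {a.com,b.com} -> size=2

Answer: clock=23 cache_size=2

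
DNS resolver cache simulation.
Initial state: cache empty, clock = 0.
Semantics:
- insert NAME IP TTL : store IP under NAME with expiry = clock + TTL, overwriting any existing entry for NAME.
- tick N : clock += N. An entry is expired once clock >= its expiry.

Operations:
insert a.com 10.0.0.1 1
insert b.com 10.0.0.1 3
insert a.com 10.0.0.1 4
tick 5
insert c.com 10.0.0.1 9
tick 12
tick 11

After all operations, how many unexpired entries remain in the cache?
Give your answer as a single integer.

Answer: 0

Derivation:
Op 1: insert a.com -> 10.0.0.1 (expiry=0+1=1). clock=0
Op 2: insert b.com -> 10.0.0.1 (expiry=0+3=3). clock=0
Op 3: insert a.com -> 10.0.0.1 (expiry=0+4=4). clock=0
Op 4: tick 5 -> clock=5. purged={a.com,b.com}
Op 5: insert c.com -> 10.0.0.1 (expiry=5+9=14). clock=5
Op 6: tick 12 -> clock=17. purged={c.com}
Op 7: tick 11 -> clock=28.
Final cache (unexpired): {} -> size=0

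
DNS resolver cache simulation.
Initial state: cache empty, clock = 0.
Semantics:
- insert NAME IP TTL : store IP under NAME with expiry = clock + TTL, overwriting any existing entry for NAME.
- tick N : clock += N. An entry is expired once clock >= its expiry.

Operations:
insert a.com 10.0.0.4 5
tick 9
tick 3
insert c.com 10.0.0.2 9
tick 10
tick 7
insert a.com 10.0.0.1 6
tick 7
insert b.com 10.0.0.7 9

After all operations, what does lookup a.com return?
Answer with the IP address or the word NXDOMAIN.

Answer: NXDOMAIN

Derivation:
Op 1: insert a.com -> 10.0.0.4 (expiry=0+5=5). clock=0
Op 2: tick 9 -> clock=9. purged={a.com}
Op 3: tick 3 -> clock=12.
Op 4: insert c.com -> 10.0.0.2 (expiry=12+9=21). clock=12
Op 5: tick 10 -> clock=22. purged={c.com}
Op 6: tick 7 -> clock=29.
Op 7: insert a.com -> 10.0.0.1 (expiry=29+6=35). clock=29
Op 8: tick 7 -> clock=36. purged={a.com}
Op 9: insert b.com -> 10.0.0.7 (expiry=36+9=45). clock=36
lookup a.com: not in cache (expired or never inserted)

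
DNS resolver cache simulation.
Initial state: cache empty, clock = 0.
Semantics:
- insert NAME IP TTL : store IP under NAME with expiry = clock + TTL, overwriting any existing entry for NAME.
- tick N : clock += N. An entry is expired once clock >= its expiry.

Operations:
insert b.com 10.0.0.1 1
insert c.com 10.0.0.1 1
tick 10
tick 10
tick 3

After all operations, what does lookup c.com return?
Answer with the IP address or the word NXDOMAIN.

Answer: NXDOMAIN

Derivation:
Op 1: insert b.com -> 10.0.0.1 (expiry=0+1=1). clock=0
Op 2: insert c.com -> 10.0.0.1 (expiry=0+1=1). clock=0
Op 3: tick 10 -> clock=10. purged={b.com,c.com}
Op 4: tick 10 -> clock=20.
Op 5: tick 3 -> clock=23.
lookup c.com: not in cache (expired or never inserted)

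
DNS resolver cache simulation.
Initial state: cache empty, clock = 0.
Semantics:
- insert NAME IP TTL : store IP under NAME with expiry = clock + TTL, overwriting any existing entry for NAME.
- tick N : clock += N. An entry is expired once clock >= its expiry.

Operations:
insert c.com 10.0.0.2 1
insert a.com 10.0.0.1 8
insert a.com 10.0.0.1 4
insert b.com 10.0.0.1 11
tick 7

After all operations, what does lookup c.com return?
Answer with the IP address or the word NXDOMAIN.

Answer: NXDOMAIN

Derivation:
Op 1: insert c.com -> 10.0.0.2 (expiry=0+1=1). clock=0
Op 2: insert a.com -> 10.0.0.1 (expiry=0+8=8). clock=0
Op 3: insert a.com -> 10.0.0.1 (expiry=0+4=4). clock=0
Op 4: insert b.com -> 10.0.0.1 (expiry=0+11=11). clock=0
Op 5: tick 7 -> clock=7. purged={a.com,c.com}
lookup c.com: not in cache (expired or never inserted)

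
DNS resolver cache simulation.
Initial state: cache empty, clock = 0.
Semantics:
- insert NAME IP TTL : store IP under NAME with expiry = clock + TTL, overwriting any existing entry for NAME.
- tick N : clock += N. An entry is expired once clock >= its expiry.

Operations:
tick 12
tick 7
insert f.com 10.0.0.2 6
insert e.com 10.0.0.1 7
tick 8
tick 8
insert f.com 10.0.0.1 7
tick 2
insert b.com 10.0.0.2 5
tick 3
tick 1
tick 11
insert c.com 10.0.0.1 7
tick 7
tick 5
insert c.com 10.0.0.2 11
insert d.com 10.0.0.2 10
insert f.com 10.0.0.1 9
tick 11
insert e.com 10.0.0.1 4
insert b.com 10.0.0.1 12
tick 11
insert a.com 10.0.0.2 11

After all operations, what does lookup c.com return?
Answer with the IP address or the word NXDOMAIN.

Op 1: tick 12 -> clock=12.
Op 2: tick 7 -> clock=19.
Op 3: insert f.com -> 10.0.0.2 (expiry=19+6=25). clock=19
Op 4: insert e.com -> 10.0.0.1 (expiry=19+7=26). clock=19
Op 5: tick 8 -> clock=27. purged={e.com,f.com}
Op 6: tick 8 -> clock=35.
Op 7: insert f.com -> 10.0.0.1 (expiry=35+7=42). clock=35
Op 8: tick 2 -> clock=37.
Op 9: insert b.com -> 10.0.0.2 (expiry=37+5=42). clock=37
Op 10: tick 3 -> clock=40.
Op 11: tick 1 -> clock=41.
Op 12: tick 11 -> clock=52. purged={b.com,f.com}
Op 13: insert c.com -> 10.0.0.1 (expiry=52+7=59). clock=52
Op 14: tick 7 -> clock=59. purged={c.com}
Op 15: tick 5 -> clock=64.
Op 16: insert c.com -> 10.0.0.2 (expiry=64+11=75). clock=64
Op 17: insert d.com -> 10.0.0.2 (expiry=64+10=74). clock=64
Op 18: insert f.com -> 10.0.0.1 (expiry=64+9=73). clock=64
Op 19: tick 11 -> clock=75. purged={c.com,d.com,f.com}
Op 20: insert e.com -> 10.0.0.1 (expiry=75+4=79). clock=75
Op 21: insert b.com -> 10.0.0.1 (expiry=75+12=87). clock=75
Op 22: tick 11 -> clock=86. purged={e.com}
Op 23: insert a.com -> 10.0.0.2 (expiry=86+11=97). clock=86
lookup c.com: not in cache (expired or never inserted)

Answer: NXDOMAIN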